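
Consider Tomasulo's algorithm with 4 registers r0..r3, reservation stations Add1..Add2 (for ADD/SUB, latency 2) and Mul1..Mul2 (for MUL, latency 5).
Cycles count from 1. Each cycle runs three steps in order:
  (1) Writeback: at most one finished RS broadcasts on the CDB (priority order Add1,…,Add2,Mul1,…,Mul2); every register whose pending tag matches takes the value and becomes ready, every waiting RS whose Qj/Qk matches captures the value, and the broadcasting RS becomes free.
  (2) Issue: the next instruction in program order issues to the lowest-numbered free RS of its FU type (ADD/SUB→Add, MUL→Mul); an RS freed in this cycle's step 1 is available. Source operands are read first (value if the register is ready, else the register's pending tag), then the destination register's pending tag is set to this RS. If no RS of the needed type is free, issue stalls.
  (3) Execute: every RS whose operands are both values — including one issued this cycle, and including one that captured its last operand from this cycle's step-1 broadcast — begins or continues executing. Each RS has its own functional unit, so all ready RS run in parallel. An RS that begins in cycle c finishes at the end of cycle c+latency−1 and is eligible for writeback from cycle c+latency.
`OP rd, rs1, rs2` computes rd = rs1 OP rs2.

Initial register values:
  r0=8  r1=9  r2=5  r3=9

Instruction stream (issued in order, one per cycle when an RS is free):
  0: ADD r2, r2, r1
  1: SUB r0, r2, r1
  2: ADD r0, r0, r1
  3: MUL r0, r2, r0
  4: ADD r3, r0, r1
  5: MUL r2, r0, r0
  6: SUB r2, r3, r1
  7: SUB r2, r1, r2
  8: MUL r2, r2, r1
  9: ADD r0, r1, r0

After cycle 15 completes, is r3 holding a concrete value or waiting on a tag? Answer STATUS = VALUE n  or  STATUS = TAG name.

c1: issue ADD r2<-Add1 | r0:8,r1:9,r2:Add1,r3:9
c2: issue SUB r0<-Add2 | r0:Add2,r1:9,r2:Add1,r3:9
c3: CDB Add1=14; issue ADD r0<-Add1 | r0:Add1,r1:9,r2:14,r3:9
c4: issue MUL r0<-Mul1 | r0:Mul1,r1:9,r2:14,r3:9
c5: CDB Add2=5; issue ADD r3<-Add2 | r0:Mul1,r1:9,r2:14,r3:Add2
c6: issue MUL r2<-Mul2 | r0:Mul1,r1:9,r2:Mul2,r3:Add2
c7: CDB Add1=14; issue SUB r2<-Add1 | r0:Mul1,r1:9,r2:Add1,r3:Add2
c8: stall | r0:Mul1,r1:9,r2:Add1,r3:Add2
c9: stall | r0:Mul1,r1:9,r2:Add1,r3:Add2
c10: stall | r0:Mul1,r1:9,r2:Add1,r3:Add2
c11: stall | r0:Mul1,r1:9,r2:Add1,r3:Add2
c12: CDB Mul1=196; stall | r0:196,r1:9,r2:Add1,r3:Add2
c13: stall | r0:196,r1:9,r2:Add1,r3:Add2
c14: CDB Add2=205; issue SUB r2<-Add2 | r0:196,r1:9,r2:Add2,r3:205
c15: issue MUL r2<-Mul1 | r0:196,r1:9,r2:Mul1,r3:205

STATUS = VALUE 205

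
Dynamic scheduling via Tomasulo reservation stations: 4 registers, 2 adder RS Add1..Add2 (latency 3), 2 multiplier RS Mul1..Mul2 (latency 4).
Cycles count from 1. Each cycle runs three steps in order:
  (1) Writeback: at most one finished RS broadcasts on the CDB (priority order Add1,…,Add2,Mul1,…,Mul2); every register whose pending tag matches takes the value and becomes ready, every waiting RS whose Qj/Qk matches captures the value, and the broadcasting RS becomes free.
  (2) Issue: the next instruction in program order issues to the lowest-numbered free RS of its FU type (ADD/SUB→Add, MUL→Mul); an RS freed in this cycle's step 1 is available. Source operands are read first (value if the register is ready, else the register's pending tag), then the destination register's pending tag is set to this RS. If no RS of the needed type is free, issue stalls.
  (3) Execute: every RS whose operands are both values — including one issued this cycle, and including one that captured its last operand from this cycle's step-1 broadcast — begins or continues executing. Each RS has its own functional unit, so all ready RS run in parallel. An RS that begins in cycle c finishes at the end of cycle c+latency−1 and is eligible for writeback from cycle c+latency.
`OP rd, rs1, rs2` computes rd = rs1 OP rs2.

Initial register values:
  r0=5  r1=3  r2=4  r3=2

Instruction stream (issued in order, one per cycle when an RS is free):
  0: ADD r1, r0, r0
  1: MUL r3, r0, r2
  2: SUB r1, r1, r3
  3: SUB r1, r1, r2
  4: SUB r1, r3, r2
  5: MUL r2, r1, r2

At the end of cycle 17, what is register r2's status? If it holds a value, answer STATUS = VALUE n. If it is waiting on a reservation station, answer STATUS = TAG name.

STATUS = VALUE 64

cycle 1: issue ADD r1<-Add1 // r0:5,r1:Add1,r2:4,r3:2
cycle 2: issue MUL r3<-Mul1 // r0:5,r1:Add1,r2:4,r3:Mul1
cycle 3: issue SUB r1<-Add2 // r0:5,r1:Add2,r2:4,r3:Mul1
cycle 4: CDB Add1=10; issue SUB r1<-Add1 // r0:5,r1:Add1,r2:4,r3:Mul1
cycle 5: stall // r0:5,r1:Add1,r2:4,r3:Mul1
cycle 6: CDB Mul1=20; stall // r0:5,r1:Add1,r2:4,r3:20
cycle 7: stall // r0:5,r1:Add1,r2:4,r3:20
cycle 8: stall // r0:5,r1:Add1,r2:4,r3:20
cycle 9: CDB Add2=-10; issue SUB r1<-Add2 // r0:5,r1:Add2,r2:4,r3:20
cycle 10: issue MUL r2<-Mul1 // r0:5,r1:Add2,r2:Mul1,r3:20
cycle 11: - // r0:5,r1:Add2,r2:Mul1,r3:20
cycle 12: CDB Add1=-14 // r0:5,r1:Add2,r2:Mul1,r3:20
cycle 13: CDB Add2=16 // r0:5,r1:16,r2:Mul1,r3:20
cycle 14: - // r0:5,r1:16,r2:Mul1,r3:20
cycle 15: - // r0:5,r1:16,r2:Mul1,r3:20
cycle 16: - // r0:5,r1:16,r2:Mul1,r3:20
cycle 17: CDB Mul1=64 // r0:5,r1:16,r2:64,r3:20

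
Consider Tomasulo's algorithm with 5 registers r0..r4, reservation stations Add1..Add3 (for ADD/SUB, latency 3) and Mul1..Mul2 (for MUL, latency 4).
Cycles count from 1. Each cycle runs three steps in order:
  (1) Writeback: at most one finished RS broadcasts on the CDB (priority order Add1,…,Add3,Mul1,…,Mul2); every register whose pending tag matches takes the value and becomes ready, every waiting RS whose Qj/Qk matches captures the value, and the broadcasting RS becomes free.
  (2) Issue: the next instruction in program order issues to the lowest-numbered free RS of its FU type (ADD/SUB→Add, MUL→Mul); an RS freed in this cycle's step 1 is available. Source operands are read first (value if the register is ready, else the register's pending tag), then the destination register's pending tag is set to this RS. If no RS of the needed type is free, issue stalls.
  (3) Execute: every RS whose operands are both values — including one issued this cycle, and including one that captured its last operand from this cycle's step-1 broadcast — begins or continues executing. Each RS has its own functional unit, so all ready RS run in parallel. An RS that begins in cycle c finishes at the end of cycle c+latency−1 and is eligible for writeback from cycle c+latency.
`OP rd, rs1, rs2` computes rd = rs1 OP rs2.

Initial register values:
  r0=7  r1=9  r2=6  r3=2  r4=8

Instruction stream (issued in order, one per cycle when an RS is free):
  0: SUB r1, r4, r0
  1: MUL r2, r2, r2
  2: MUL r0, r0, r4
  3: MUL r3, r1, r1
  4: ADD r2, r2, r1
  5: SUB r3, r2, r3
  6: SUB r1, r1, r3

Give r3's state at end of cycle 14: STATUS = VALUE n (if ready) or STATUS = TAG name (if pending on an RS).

STATUS = VALUE 36

cycle 1: issue SUB r1<-Add1 // r0:7,r1:Add1,r2:6,r3:2,r4:8
cycle 2: issue MUL r2<-Mul1 // r0:7,r1:Add1,r2:Mul1,r3:2,r4:8
cycle 3: issue MUL r0<-Mul2 // r0:Mul2,r1:Add1,r2:Mul1,r3:2,r4:8
cycle 4: CDB Add1=1; stall // r0:Mul2,r1:1,r2:Mul1,r3:2,r4:8
cycle 5: stall // r0:Mul2,r1:1,r2:Mul1,r3:2,r4:8
cycle 6: CDB Mul1=36; issue MUL r3<-Mul1 // r0:Mul2,r1:1,r2:36,r3:Mul1,r4:8
cycle 7: CDB Mul2=56; issue ADD r2<-Add1 // r0:56,r1:1,r2:Add1,r3:Mul1,r4:8
cycle 8: issue SUB r3<-Add2 // r0:56,r1:1,r2:Add1,r3:Add2,r4:8
cycle 9: issue SUB r1<-Add3 // r0:56,r1:Add3,r2:Add1,r3:Add2,r4:8
cycle 10: CDB Add1=37 // r0:56,r1:Add3,r2:37,r3:Add2,r4:8
cycle 11: CDB Mul1=1 // r0:56,r1:Add3,r2:37,r3:Add2,r4:8
cycle 12: - // r0:56,r1:Add3,r2:37,r3:Add2,r4:8
cycle 13: - // r0:56,r1:Add3,r2:37,r3:Add2,r4:8
cycle 14: CDB Add2=36 // r0:56,r1:Add3,r2:37,r3:36,r4:8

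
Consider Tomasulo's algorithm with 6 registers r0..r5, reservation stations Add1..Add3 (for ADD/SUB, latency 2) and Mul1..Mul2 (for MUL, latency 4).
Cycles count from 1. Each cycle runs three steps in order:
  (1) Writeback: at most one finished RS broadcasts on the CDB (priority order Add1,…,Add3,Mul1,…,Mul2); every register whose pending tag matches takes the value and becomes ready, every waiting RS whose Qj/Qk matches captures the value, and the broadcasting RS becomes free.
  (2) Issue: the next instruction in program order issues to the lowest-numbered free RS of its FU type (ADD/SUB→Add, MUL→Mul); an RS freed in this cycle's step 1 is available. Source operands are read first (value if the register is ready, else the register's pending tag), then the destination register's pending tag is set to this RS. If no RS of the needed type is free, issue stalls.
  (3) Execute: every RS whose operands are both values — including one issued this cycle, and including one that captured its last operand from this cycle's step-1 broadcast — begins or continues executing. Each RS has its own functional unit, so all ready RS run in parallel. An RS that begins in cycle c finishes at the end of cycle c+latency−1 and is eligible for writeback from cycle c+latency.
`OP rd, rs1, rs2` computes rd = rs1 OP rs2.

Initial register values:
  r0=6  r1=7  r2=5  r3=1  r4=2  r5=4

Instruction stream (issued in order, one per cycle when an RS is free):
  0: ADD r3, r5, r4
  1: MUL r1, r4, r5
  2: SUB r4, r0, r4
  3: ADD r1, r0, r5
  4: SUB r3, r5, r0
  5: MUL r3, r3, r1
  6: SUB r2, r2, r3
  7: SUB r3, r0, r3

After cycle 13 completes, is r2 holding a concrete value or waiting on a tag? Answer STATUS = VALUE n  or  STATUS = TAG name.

c1: issue ADD r3<-Add1 | r0:6,r1:7,r2:5,r3:Add1,r4:2,r5:4
c2: issue MUL r1<-Mul1 | r0:6,r1:Mul1,r2:5,r3:Add1,r4:2,r5:4
c3: CDB Add1=6; issue SUB r4<-Add1 | r0:6,r1:Mul1,r2:5,r3:6,r4:Add1,r5:4
c4: issue ADD r1<-Add2 | r0:6,r1:Add2,r2:5,r3:6,r4:Add1,r5:4
c5: CDB Add1=4; issue SUB r3<-Add1 | r0:6,r1:Add2,r2:5,r3:Add1,r4:4,r5:4
c6: CDB Add2=10; issue MUL r3<-Mul2 | r0:6,r1:10,r2:5,r3:Mul2,r4:4,r5:4
c7: CDB Add1=-2; issue SUB r2<-Add1 | r0:6,r1:10,r2:Add1,r3:Mul2,r4:4,r5:4
c8: CDB Mul1=8; issue SUB r3<-Add2 | r0:6,r1:10,r2:Add1,r3:Add2,r4:4,r5:4
c9: - | r0:6,r1:10,r2:Add1,r3:Add2,r4:4,r5:4
c10: - | r0:6,r1:10,r2:Add1,r3:Add2,r4:4,r5:4
c11: CDB Mul2=-20 | r0:6,r1:10,r2:Add1,r3:Add2,r4:4,r5:4
c12: - | r0:6,r1:10,r2:Add1,r3:Add2,r4:4,r5:4
c13: CDB Add1=25 | r0:6,r1:10,r2:25,r3:Add2,r4:4,r5:4

STATUS = VALUE 25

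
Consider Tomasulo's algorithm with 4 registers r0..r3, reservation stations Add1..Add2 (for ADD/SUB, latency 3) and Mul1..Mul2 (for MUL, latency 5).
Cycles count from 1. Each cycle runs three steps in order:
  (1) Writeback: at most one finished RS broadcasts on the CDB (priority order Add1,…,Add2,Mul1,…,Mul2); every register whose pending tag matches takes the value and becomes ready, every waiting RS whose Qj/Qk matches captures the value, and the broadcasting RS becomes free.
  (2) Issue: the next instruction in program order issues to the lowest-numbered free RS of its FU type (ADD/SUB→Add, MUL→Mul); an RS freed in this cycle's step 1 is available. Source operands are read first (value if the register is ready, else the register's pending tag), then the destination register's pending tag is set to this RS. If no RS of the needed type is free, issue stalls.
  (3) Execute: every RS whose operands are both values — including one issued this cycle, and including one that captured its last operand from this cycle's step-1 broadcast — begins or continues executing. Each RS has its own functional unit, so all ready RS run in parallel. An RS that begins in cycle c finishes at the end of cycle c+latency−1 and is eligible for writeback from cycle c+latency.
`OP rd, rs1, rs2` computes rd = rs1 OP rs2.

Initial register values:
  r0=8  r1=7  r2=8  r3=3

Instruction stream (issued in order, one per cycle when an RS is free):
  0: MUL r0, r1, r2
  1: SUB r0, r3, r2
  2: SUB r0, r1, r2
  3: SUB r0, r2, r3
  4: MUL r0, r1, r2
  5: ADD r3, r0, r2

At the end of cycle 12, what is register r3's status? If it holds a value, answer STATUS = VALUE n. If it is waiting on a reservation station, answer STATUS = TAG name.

STATUS = TAG Add2

c1: issue MUL r0<-Mul1 | r0:Mul1,r1:7,r2:8,r3:3
c2: issue SUB r0<-Add1 | r0:Add1,r1:7,r2:8,r3:3
c3: issue SUB r0<-Add2 | r0:Add2,r1:7,r2:8,r3:3
c4: stall | r0:Add2,r1:7,r2:8,r3:3
c5: CDB Add1=-5; issue SUB r0<-Add1 | r0:Add1,r1:7,r2:8,r3:3
c6: CDB Add2=-1; issue MUL r0<-Mul2 | r0:Mul2,r1:7,r2:8,r3:3
c7: CDB Mul1=56; issue ADD r3<-Add2 | r0:Mul2,r1:7,r2:8,r3:Add2
c8: CDB Add1=5 | r0:Mul2,r1:7,r2:8,r3:Add2
c9: - | r0:Mul2,r1:7,r2:8,r3:Add2
c10: - | r0:Mul2,r1:7,r2:8,r3:Add2
c11: CDB Mul2=56 | r0:56,r1:7,r2:8,r3:Add2
c12: - | r0:56,r1:7,r2:8,r3:Add2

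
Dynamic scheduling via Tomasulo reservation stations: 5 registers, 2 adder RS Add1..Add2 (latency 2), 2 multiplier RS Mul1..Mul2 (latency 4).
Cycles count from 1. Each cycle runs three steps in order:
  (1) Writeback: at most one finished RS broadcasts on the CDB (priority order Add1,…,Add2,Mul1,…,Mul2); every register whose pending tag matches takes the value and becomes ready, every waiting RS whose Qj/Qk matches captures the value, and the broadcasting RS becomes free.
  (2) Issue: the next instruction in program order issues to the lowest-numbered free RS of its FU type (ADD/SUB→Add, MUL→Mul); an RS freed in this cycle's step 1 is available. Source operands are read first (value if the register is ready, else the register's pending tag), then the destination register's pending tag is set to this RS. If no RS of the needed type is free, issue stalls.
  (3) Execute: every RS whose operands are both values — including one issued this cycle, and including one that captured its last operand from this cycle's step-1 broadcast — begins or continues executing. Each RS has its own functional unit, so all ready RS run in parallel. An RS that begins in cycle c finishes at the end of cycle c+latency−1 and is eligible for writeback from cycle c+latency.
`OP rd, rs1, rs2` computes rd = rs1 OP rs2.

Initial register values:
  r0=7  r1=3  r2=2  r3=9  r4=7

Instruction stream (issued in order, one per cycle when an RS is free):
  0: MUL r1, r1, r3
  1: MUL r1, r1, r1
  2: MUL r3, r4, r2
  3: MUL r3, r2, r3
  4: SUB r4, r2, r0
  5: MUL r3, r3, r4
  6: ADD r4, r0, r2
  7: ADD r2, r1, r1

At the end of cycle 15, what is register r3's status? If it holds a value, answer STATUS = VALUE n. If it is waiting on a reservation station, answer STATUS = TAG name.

STATUS = TAG Mul2

  c1: issue MUL r1<-Mul1  regs: r0:7,r1:Mul1,r2:2,r3:9,r4:7
  c2: issue MUL r1<-Mul2  regs: r0:7,r1:Mul2,r2:2,r3:9,r4:7
  c3: stall  regs: r0:7,r1:Mul2,r2:2,r3:9,r4:7
  c4: stall  regs: r0:7,r1:Mul2,r2:2,r3:9,r4:7
  c5: CDB Mul1=27; issue MUL r3<-Mul1  regs: r0:7,r1:Mul2,r2:2,r3:Mul1,r4:7
  c6: stall  regs: r0:7,r1:Mul2,r2:2,r3:Mul1,r4:7
  c7: stall  regs: r0:7,r1:Mul2,r2:2,r3:Mul1,r4:7
  c8: stall  regs: r0:7,r1:Mul2,r2:2,r3:Mul1,r4:7
  c9: CDB Mul1=14; issue MUL r3<-Mul1  regs: r0:7,r1:Mul2,r2:2,r3:Mul1,r4:7
  c10: CDB Mul2=729; issue SUB r4<-Add1  regs: r0:7,r1:729,r2:2,r3:Mul1,r4:Add1
  c11: issue MUL r3<-Mul2  regs: r0:7,r1:729,r2:2,r3:Mul2,r4:Add1
  c12: CDB Add1=-5; issue ADD r4<-Add1  regs: r0:7,r1:729,r2:2,r3:Mul2,r4:Add1
  c13: CDB Mul1=28; issue ADD r2<-Add2  regs: r0:7,r1:729,r2:Add2,r3:Mul2,r4:Add1
  c14: CDB Add1=9  regs: r0:7,r1:729,r2:Add2,r3:Mul2,r4:9
  c15: CDB Add2=1458  regs: r0:7,r1:729,r2:1458,r3:Mul2,r4:9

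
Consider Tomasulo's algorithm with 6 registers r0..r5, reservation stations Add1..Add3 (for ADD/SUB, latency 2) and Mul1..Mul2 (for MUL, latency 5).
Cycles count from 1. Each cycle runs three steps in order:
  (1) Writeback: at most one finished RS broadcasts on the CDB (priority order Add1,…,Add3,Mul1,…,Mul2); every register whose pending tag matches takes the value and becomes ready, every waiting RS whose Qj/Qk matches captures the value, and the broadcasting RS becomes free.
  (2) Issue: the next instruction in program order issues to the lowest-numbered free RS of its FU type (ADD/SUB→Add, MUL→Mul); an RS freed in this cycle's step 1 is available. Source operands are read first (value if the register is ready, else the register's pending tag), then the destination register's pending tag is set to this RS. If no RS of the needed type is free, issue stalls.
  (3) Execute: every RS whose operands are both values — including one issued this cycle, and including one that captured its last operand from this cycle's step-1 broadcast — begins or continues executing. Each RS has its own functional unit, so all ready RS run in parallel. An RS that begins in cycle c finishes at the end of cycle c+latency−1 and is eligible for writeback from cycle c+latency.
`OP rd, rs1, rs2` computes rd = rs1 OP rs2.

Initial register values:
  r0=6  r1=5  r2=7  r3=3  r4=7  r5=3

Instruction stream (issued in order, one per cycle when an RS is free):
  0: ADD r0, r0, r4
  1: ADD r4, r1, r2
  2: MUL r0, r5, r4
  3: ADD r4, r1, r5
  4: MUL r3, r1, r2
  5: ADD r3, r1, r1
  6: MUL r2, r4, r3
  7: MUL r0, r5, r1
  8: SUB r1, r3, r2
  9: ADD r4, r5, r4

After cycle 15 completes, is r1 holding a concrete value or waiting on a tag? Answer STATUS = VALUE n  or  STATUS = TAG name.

c1: issue ADD r0<-Add1 | r0:Add1,r1:5,r2:7,r3:3,r4:7,r5:3
c2: issue ADD r4<-Add2 | r0:Add1,r1:5,r2:7,r3:3,r4:Add2,r5:3
c3: CDB Add1=13; issue MUL r0<-Mul1 | r0:Mul1,r1:5,r2:7,r3:3,r4:Add2,r5:3
c4: CDB Add2=12; issue ADD r4<-Add1 | r0:Mul1,r1:5,r2:7,r3:3,r4:Add1,r5:3
c5: issue MUL r3<-Mul2 | r0:Mul1,r1:5,r2:7,r3:Mul2,r4:Add1,r5:3
c6: CDB Add1=8; issue ADD r3<-Add1 | r0:Mul1,r1:5,r2:7,r3:Add1,r4:8,r5:3
c7: stall | r0:Mul1,r1:5,r2:7,r3:Add1,r4:8,r5:3
c8: CDB Add1=10; stall | r0:Mul1,r1:5,r2:7,r3:10,r4:8,r5:3
c9: CDB Mul1=36; issue MUL r2<-Mul1 | r0:36,r1:5,r2:Mul1,r3:10,r4:8,r5:3
c10: CDB Mul2=35; issue MUL r0<-Mul2 | r0:Mul2,r1:5,r2:Mul1,r3:10,r4:8,r5:3
c11: issue SUB r1<-Add1 | r0:Mul2,r1:Add1,r2:Mul1,r3:10,r4:8,r5:3
c12: issue ADD r4<-Add2 | r0:Mul2,r1:Add1,r2:Mul1,r3:10,r4:Add2,r5:3
c13: - | r0:Mul2,r1:Add1,r2:Mul1,r3:10,r4:Add2,r5:3
c14: CDB Add2=11 | r0:Mul2,r1:Add1,r2:Mul1,r3:10,r4:11,r5:3
c15: CDB Mul1=80 | r0:Mul2,r1:Add1,r2:80,r3:10,r4:11,r5:3

STATUS = TAG Add1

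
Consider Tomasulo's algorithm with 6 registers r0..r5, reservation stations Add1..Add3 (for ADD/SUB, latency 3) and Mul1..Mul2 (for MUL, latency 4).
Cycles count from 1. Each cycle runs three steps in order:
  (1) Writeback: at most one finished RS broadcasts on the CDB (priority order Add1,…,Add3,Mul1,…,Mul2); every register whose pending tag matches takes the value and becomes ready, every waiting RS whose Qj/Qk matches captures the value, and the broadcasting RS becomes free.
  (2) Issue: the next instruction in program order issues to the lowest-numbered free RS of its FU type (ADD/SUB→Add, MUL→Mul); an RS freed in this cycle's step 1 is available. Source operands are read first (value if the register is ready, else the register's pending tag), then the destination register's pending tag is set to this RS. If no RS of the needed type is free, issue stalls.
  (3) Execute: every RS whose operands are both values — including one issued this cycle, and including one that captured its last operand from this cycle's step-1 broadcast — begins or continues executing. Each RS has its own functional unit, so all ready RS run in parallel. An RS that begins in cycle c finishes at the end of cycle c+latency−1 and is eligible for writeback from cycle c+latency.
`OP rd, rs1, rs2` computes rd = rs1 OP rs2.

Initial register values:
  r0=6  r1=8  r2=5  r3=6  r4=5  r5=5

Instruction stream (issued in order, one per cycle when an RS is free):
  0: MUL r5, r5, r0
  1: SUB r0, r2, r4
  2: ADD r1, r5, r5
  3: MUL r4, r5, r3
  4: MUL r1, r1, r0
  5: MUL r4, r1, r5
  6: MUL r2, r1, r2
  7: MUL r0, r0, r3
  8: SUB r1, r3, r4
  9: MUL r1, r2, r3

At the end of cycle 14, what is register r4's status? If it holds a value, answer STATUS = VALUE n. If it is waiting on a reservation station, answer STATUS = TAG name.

STATUS = TAG Mul2

c1: issue MUL r5<-Mul1 | r0:6,r1:8,r2:5,r3:6,r4:5,r5:Mul1
c2: issue SUB r0<-Add1 | r0:Add1,r1:8,r2:5,r3:6,r4:5,r5:Mul1
c3: issue ADD r1<-Add2 | r0:Add1,r1:Add2,r2:5,r3:6,r4:5,r5:Mul1
c4: issue MUL r4<-Mul2 | r0:Add1,r1:Add2,r2:5,r3:6,r4:Mul2,r5:Mul1
c5: CDB Add1=0; stall | r0:0,r1:Add2,r2:5,r3:6,r4:Mul2,r5:Mul1
c6: CDB Mul1=30; issue MUL r1<-Mul1 | r0:0,r1:Mul1,r2:5,r3:6,r4:Mul2,r5:30
c7: stall | r0:0,r1:Mul1,r2:5,r3:6,r4:Mul2,r5:30
c8: stall | r0:0,r1:Mul1,r2:5,r3:6,r4:Mul2,r5:30
c9: CDB Add2=60; stall | r0:0,r1:Mul1,r2:5,r3:6,r4:Mul2,r5:30
c10: CDB Mul2=180; issue MUL r4<-Mul2 | r0:0,r1:Mul1,r2:5,r3:6,r4:Mul2,r5:30
c11: stall | r0:0,r1:Mul1,r2:5,r3:6,r4:Mul2,r5:30
c12: stall | r0:0,r1:Mul1,r2:5,r3:6,r4:Mul2,r5:30
c13: CDB Mul1=0; issue MUL r2<-Mul1 | r0:0,r1:0,r2:Mul1,r3:6,r4:Mul2,r5:30
c14: stall | r0:0,r1:0,r2:Mul1,r3:6,r4:Mul2,r5:30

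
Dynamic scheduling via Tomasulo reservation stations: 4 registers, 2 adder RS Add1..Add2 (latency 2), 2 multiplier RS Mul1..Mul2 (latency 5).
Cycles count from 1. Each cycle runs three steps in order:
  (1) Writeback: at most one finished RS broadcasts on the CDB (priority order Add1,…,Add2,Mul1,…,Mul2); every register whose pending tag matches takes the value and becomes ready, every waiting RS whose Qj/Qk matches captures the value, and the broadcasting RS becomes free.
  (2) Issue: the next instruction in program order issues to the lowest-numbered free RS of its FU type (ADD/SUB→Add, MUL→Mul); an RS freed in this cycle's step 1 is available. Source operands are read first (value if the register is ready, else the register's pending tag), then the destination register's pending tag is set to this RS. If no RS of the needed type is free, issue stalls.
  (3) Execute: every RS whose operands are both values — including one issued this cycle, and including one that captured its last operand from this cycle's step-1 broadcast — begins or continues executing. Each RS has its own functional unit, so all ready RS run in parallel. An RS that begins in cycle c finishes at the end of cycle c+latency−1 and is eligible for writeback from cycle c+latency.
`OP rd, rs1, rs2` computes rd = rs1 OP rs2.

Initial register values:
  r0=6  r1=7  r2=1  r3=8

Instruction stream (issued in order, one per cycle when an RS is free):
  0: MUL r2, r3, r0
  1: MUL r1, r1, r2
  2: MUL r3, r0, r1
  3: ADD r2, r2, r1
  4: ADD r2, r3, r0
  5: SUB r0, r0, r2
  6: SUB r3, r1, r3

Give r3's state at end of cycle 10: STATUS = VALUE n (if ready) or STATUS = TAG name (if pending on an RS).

STATUS = TAG Mul1

  c1: issue MUL r2<-Mul1  regs: r0:6,r1:7,r2:Mul1,r3:8
  c2: issue MUL r1<-Mul2  regs: r0:6,r1:Mul2,r2:Mul1,r3:8
  c3: stall  regs: r0:6,r1:Mul2,r2:Mul1,r3:8
  c4: stall  regs: r0:6,r1:Mul2,r2:Mul1,r3:8
  c5: stall  regs: r0:6,r1:Mul2,r2:Mul1,r3:8
  c6: CDB Mul1=48; issue MUL r3<-Mul1  regs: r0:6,r1:Mul2,r2:48,r3:Mul1
  c7: issue ADD r2<-Add1  regs: r0:6,r1:Mul2,r2:Add1,r3:Mul1
  c8: issue ADD r2<-Add2  regs: r0:6,r1:Mul2,r2:Add2,r3:Mul1
  c9: stall  regs: r0:6,r1:Mul2,r2:Add2,r3:Mul1
  c10: stall  regs: r0:6,r1:Mul2,r2:Add2,r3:Mul1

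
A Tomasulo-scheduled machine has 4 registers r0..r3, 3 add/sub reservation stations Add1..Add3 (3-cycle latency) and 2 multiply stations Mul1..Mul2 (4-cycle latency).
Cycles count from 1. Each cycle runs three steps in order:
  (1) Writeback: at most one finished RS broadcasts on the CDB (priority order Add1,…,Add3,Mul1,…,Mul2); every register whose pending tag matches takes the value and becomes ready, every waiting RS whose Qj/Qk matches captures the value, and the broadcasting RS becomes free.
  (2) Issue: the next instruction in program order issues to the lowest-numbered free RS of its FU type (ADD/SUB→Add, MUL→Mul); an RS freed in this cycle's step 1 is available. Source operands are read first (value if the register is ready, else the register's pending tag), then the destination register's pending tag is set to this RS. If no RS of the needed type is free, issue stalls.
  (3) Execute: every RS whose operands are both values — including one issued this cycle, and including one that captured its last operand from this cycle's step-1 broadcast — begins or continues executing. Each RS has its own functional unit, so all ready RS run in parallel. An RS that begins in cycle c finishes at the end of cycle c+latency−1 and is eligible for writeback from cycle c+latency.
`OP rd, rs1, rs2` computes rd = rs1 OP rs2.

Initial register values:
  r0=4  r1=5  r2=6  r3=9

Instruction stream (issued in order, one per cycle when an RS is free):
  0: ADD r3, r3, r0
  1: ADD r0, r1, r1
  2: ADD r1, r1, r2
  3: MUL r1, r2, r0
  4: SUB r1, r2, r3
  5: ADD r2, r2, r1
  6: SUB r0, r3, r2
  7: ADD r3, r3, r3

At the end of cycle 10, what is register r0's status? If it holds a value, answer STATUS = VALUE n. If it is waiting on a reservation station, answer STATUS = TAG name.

STATUS = TAG Add3

c1: issue ADD r3<-Add1 | r0:4,r1:5,r2:6,r3:Add1
c2: issue ADD r0<-Add2 | r0:Add2,r1:5,r2:6,r3:Add1
c3: issue ADD r1<-Add3 | r0:Add2,r1:Add3,r2:6,r3:Add1
c4: CDB Add1=13; issue MUL r1<-Mul1 | r0:Add2,r1:Mul1,r2:6,r3:13
c5: CDB Add2=10; issue SUB r1<-Add1 | r0:10,r1:Add1,r2:6,r3:13
c6: CDB Add3=11; issue ADD r2<-Add2 | r0:10,r1:Add1,r2:Add2,r3:13
c7: issue SUB r0<-Add3 | r0:Add3,r1:Add1,r2:Add2,r3:13
c8: CDB Add1=-7; issue ADD r3<-Add1 | r0:Add3,r1:-7,r2:Add2,r3:Add1
c9: CDB Mul1=60 | r0:Add3,r1:-7,r2:Add2,r3:Add1
c10: - | r0:Add3,r1:-7,r2:Add2,r3:Add1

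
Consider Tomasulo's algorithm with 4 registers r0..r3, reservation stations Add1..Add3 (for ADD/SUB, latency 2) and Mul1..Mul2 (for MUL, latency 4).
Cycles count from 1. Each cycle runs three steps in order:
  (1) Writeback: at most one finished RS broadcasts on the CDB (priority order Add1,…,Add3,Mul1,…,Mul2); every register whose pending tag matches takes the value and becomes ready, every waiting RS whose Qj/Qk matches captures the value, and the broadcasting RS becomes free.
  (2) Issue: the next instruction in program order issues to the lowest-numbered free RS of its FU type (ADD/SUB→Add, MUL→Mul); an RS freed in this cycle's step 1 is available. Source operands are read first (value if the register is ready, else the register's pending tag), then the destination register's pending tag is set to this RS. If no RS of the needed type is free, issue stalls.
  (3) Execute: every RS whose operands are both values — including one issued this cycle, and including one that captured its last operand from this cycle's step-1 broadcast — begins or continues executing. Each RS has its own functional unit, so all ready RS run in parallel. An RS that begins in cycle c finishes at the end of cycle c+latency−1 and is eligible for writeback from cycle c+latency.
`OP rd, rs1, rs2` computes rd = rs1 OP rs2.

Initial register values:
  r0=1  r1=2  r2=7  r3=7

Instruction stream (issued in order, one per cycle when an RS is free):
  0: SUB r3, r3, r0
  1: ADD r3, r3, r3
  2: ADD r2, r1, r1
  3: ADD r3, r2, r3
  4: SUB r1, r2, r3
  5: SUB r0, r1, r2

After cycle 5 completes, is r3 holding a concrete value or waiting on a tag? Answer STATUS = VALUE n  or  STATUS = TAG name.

STATUS = TAG Add3

cycle 1: issue SUB r3<-Add1 // r0:1,r1:2,r2:7,r3:Add1
cycle 2: issue ADD r3<-Add2 // r0:1,r1:2,r2:7,r3:Add2
cycle 3: CDB Add1=6; issue ADD r2<-Add1 // r0:1,r1:2,r2:Add1,r3:Add2
cycle 4: issue ADD r3<-Add3 // r0:1,r1:2,r2:Add1,r3:Add3
cycle 5: CDB Add1=4; issue SUB r1<-Add1 // r0:1,r1:Add1,r2:4,r3:Add3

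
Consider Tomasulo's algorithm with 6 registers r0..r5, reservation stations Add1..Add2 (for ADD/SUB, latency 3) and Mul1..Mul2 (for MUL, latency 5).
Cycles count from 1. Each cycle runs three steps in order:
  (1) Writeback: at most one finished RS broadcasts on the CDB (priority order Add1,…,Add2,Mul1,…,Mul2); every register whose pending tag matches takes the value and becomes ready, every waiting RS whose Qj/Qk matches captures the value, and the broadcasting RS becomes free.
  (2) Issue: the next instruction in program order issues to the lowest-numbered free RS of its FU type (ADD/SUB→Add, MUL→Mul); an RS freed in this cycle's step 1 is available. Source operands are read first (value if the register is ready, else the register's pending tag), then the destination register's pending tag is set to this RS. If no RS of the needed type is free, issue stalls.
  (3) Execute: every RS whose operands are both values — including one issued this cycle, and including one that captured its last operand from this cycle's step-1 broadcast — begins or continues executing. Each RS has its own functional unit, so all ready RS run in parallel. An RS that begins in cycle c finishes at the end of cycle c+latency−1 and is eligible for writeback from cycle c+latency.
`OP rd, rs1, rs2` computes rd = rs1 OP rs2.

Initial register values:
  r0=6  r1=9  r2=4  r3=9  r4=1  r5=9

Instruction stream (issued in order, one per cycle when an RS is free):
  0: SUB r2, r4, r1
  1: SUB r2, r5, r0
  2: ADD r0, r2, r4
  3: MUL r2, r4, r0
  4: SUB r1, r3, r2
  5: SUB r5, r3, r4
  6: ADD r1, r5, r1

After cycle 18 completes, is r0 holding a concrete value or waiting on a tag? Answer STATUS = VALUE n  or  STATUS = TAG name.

STATUS = VALUE 4

cycle 1: issue SUB r2<-Add1 // r0:6,r1:9,r2:Add1,r3:9,r4:1,r5:9
cycle 2: issue SUB r2<-Add2 // r0:6,r1:9,r2:Add2,r3:9,r4:1,r5:9
cycle 3: stall // r0:6,r1:9,r2:Add2,r3:9,r4:1,r5:9
cycle 4: CDB Add1=-8; issue ADD r0<-Add1 // r0:Add1,r1:9,r2:Add2,r3:9,r4:1,r5:9
cycle 5: CDB Add2=3; issue MUL r2<-Mul1 // r0:Add1,r1:9,r2:Mul1,r3:9,r4:1,r5:9
cycle 6: issue SUB r1<-Add2 // r0:Add1,r1:Add2,r2:Mul1,r3:9,r4:1,r5:9
cycle 7: stall // r0:Add1,r1:Add2,r2:Mul1,r3:9,r4:1,r5:9
cycle 8: CDB Add1=4; issue SUB r5<-Add1 // r0:4,r1:Add2,r2:Mul1,r3:9,r4:1,r5:Add1
cycle 9: stall // r0:4,r1:Add2,r2:Mul1,r3:9,r4:1,r5:Add1
cycle 10: stall // r0:4,r1:Add2,r2:Mul1,r3:9,r4:1,r5:Add1
cycle 11: CDB Add1=8; issue ADD r1<-Add1 // r0:4,r1:Add1,r2:Mul1,r3:9,r4:1,r5:8
cycle 12: - // r0:4,r1:Add1,r2:Mul1,r3:9,r4:1,r5:8
cycle 13: CDB Mul1=4 // r0:4,r1:Add1,r2:4,r3:9,r4:1,r5:8
cycle 14: - // r0:4,r1:Add1,r2:4,r3:9,r4:1,r5:8
cycle 15: - // r0:4,r1:Add1,r2:4,r3:9,r4:1,r5:8
cycle 16: CDB Add2=5 // r0:4,r1:Add1,r2:4,r3:9,r4:1,r5:8
cycle 17: - // r0:4,r1:Add1,r2:4,r3:9,r4:1,r5:8
cycle 18: - // r0:4,r1:Add1,r2:4,r3:9,r4:1,r5:8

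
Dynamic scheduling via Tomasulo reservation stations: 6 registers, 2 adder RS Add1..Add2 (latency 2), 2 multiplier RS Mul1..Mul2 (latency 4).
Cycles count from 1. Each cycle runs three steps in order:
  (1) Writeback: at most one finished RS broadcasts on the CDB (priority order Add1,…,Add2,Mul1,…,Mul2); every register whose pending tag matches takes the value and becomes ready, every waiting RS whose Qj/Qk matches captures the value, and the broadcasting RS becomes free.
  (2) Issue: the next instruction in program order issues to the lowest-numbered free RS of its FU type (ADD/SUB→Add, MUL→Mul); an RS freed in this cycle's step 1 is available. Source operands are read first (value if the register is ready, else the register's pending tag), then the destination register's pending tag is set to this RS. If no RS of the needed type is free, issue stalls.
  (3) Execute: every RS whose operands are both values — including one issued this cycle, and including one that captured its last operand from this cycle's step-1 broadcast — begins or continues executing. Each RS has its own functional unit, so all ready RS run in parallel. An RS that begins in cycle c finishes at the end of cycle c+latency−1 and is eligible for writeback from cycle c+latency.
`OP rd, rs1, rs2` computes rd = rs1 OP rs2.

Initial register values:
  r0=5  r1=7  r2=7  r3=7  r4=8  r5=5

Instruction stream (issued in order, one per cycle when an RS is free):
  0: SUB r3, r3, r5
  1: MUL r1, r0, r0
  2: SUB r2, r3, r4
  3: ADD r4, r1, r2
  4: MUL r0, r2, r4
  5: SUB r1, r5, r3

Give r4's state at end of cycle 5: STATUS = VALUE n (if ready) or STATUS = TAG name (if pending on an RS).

STATUS = TAG Add2

cycle 1: issue SUB r3<-Add1 // r0:5,r1:7,r2:7,r3:Add1,r4:8,r5:5
cycle 2: issue MUL r1<-Mul1 // r0:5,r1:Mul1,r2:7,r3:Add1,r4:8,r5:5
cycle 3: CDB Add1=2; issue SUB r2<-Add1 // r0:5,r1:Mul1,r2:Add1,r3:2,r4:8,r5:5
cycle 4: issue ADD r4<-Add2 // r0:5,r1:Mul1,r2:Add1,r3:2,r4:Add2,r5:5
cycle 5: CDB Add1=-6; issue MUL r0<-Mul2 // r0:Mul2,r1:Mul1,r2:-6,r3:2,r4:Add2,r5:5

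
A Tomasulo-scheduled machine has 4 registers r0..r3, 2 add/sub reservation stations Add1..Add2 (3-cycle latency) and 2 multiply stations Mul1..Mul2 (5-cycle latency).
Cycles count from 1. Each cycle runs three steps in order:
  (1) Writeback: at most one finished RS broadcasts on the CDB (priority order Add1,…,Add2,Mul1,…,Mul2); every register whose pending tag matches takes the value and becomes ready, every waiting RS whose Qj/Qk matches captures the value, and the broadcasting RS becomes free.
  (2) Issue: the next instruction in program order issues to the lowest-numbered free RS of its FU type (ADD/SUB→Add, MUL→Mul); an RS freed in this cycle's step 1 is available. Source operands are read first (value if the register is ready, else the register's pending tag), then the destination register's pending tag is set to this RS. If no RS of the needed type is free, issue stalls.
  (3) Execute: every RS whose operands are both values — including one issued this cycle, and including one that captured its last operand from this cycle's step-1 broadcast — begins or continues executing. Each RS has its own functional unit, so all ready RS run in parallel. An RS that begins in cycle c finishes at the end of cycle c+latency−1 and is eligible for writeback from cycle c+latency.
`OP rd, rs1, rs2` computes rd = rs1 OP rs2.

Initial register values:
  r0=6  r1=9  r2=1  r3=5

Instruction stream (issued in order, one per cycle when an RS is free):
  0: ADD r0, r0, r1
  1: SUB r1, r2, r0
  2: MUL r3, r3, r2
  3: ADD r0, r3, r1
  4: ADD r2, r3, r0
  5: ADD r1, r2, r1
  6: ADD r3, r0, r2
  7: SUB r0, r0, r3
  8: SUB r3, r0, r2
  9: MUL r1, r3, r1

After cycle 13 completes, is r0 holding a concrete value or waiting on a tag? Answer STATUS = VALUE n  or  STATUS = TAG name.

STATUS = VALUE -9

c1: issue ADD r0<-Add1 | r0:Add1,r1:9,r2:1,r3:5
c2: issue SUB r1<-Add2 | r0:Add1,r1:Add2,r2:1,r3:5
c3: issue MUL r3<-Mul1 | r0:Add1,r1:Add2,r2:1,r3:Mul1
c4: CDB Add1=15; issue ADD r0<-Add1 | r0:Add1,r1:Add2,r2:1,r3:Mul1
c5: stall | r0:Add1,r1:Add2,r2:1,r3:Mul1
c6: stall | r0:Add1,r1:Add2,r2:1,r3:Mul1
c7: CDB Add2=-14; issue ADD r2<-Add2 | r0:Add1,r1:-14,r2:Add2,r3:Mul1
c8: CDB Mul1=5; stall | r0:Add1,r1:-14,r2:Add2,r3:5
c9: stall | r0:Add1,r1:-14,r2:Add2,r3:5
c10: stall | r0:Add1,r1:-14,r2:Add2,r3:5
c11: CDB Add1=-9; issue ADD r1<-Add1 | r0:-9,r1:Add1,r2:Add2,r3:5
c12: stall | r0:-9,r1:Add1,r2:Add2,r3:5
c13: stall | r0:-9,r1:Add1,r2:Add2,r3:5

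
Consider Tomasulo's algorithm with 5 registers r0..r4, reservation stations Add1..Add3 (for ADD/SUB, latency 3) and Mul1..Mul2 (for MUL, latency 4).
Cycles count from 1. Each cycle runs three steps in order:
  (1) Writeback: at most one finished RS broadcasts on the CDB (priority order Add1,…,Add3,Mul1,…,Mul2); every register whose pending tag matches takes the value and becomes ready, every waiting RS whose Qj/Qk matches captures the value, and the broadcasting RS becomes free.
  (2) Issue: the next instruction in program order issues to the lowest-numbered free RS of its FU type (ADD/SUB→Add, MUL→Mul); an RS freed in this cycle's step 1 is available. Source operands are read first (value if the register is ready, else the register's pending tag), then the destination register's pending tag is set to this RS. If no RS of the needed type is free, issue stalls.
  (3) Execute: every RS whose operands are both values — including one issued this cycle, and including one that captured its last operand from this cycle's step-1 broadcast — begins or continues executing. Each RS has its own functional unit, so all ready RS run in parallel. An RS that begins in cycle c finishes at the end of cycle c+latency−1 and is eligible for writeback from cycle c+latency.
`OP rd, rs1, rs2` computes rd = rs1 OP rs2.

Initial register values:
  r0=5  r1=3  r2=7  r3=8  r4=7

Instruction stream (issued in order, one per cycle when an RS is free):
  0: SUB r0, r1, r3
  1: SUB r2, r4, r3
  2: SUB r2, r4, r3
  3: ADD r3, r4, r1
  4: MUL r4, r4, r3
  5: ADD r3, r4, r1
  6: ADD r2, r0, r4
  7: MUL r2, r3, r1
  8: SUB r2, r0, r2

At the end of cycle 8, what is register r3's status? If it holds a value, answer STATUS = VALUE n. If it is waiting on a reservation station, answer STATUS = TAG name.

STATUS = TAG Add2

  c1: issue SUB r0<-Add1  regs: r0:Add1,r1:3,r2:7,r3:8,r4:7
  c2: issue SUB r2<-Add2  regs: r0:Add1,r1:3,r2:Add2,r3:8,r4:7
  c3: issue SUB r2<-Add3  regs: r0:Add1,r1:3,r2:Add3,r3:8,r4:7
  c4: CDB Add1=-5; issue ADD r3<-Add1  regs: r0:-5,r1:3,r2:Add3,r3:Add1,r4:7
  c5: CDB Add2=-1; issue MUL r4<-Mul1  regs: r0:-5,r1:3,r2:Add3,r3:Add1,r4:Mul1
  c6: CDB Add3=-1; issue ADD r3<-Add2  regs: r0:-5,r1:3,r2:-1,r3:Add2,r4:Mul1
  c7: CDB Add1=10; issue ADD r2<-Add1  regs: r0:-5,r1:3,r2:Add1,r3:Add2,r4:Mul1
  c8: issue MUL r2<-Mul2  regs: r0:-5,r1:3,r2:Mul2,r3:Add2,r4:Mul1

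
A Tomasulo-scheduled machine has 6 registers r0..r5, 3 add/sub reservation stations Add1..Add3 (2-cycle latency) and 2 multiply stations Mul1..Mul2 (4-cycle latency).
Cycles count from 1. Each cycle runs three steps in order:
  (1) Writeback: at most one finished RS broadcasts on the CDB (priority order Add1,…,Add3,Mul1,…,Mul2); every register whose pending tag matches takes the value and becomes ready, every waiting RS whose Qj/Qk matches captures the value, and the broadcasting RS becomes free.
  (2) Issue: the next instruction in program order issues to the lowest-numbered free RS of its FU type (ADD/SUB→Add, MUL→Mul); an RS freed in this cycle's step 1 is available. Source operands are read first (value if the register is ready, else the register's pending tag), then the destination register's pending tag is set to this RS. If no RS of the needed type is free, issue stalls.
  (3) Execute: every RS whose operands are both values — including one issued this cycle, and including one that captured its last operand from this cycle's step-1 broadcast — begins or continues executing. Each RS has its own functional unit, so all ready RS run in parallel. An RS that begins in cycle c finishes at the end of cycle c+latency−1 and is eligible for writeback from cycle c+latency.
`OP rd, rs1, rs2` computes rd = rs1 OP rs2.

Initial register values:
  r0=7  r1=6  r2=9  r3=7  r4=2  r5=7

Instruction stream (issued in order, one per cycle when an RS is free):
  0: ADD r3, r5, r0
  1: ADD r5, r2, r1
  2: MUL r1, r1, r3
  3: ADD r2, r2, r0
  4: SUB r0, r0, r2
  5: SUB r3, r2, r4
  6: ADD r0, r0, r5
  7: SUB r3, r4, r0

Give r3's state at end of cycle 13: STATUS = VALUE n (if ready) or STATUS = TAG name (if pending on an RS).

  c1: issue ADD r3<-Add1  regs: r0:7,r1:6,r2:9,r3:Add1,r4:2,r5:7
  c2: issue ADD r5<-Add2  regs: r0:7,r1:6,r2:9,r3:Add1,r4:2,r5:Add2
  c3: CDB Add1=14; issue MUL r1<-Mul1  regs: r0:7,r1:Mul1,r2:9,r3:14,r4:2,r5:Add2
  c4: CDB Add2=15; issue ADD r2<-Add1  regs: r0:7,r1:Mul1,r2:Add1,r3:14,r4:2,r5:15
  c5: issue SUB r0<-Add2  regs: r0:Add2,r1:Mul1,r2:Add1,r3:14,r4:2,r5:15
  c6: CDB Add1=16; issue SUB r3<-Add1  regs: r0:Add2,r1:Mul1,r2:16,r3:Add1,r4:2,r5:15
  c7: CDB Mul1=84; issue ADD r0<-Add3  regs: r0:Add3,r1:84,r2:16,r3:Add1,r4:2,r5:15
  c8: CDB Add1=14; issue SUB r3<-Add1  regs: r0:Add3,r1:84,r2:16,r3:Add1,r4:2,r5:15
  c9: CDB Add2=-9  regs: r0:Add3,r1:84,r2:16,r3:Add1,r4:2,r5:15
  c10: -  regs: r0:Add3,r1:84,r2:16,r3:Add1,r4:2,r5:15
  c11: CDB Add3=6  regs: r0:6,r1:84,r2:16,r3:Add1,r4:2,r5:15
  c12: -  regs: r0:6,r1:84,r2:16,r3:Add1,r4:2,r5:15
  c13: CDB Add1=-4  regs: r0:6,r1:84,r2:16,r3:-4,r4:2,r5:15

STATUS = VALUE -4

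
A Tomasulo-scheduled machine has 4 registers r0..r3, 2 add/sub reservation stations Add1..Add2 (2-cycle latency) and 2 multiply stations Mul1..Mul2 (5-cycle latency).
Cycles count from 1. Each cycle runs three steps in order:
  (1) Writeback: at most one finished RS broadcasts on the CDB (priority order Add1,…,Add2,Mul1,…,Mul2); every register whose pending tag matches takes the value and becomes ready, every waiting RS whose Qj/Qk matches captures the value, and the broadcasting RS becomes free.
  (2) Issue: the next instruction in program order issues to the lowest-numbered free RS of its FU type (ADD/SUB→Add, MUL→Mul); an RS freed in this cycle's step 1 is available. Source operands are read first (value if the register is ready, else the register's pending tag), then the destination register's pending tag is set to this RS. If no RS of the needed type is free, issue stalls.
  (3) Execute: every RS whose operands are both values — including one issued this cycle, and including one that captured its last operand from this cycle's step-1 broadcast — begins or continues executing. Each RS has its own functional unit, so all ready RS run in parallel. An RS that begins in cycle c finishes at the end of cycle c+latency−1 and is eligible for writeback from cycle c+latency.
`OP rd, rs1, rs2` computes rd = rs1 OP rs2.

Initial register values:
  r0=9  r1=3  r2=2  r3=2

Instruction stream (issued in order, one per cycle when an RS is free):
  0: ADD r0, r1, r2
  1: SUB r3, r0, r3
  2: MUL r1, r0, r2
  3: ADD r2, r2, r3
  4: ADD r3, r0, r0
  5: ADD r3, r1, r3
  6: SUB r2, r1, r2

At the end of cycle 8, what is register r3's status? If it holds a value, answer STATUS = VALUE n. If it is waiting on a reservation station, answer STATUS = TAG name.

STATUS = TAG Add1

cycle 1: issue ADD r0<-Add1 // r0:Add1,r1:3,r2:2,r3:2
cycle 2: issue SUB r3<-Add2 // r0:Add1,r1:3,r2:2,r3:Add2
cycle 3: CDB Add1=5; issue MUL r1<-Mul1 // r0:5,r1:Mul1,r2:2,r3:Add2
cycle 4: issue ADD r2<-Add1 // r0:5,r1:Mul1,r2:Add1,r3:Add2
cycle 5: CDB Add2=3; issue ADD r3<-Add2 // r0:5,r1:Mul1,r2:Add1,r3:Add2
cycle 6: stall // r0:5,r1:Mul1,r2:Add1,r3:Add2
cycle 7: CDB Add1=5; issue ADD r3<-Add1 // r0:5,r1:Mul1,r2:5,r3:Add1
cycle 8: CDB Add2=10; issue SUB r2<-Add2 // r0:5,r1:Mul1,r2:Add2,r3:Add1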